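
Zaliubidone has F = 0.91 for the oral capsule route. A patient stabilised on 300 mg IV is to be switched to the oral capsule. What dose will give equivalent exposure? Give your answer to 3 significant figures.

For equal systemic exposure: F × D_ev = D_iv
D_ev = D_iv / F = 300 / 0.91 = 329.67 mg

D_oral = 330 mg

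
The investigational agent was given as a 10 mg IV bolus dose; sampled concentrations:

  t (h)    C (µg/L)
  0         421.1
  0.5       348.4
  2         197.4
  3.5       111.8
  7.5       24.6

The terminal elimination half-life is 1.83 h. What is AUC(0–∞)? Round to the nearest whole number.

Trapezoidal AUC_0→7.5:
  [0→0.5]: (421.1+348.4)/2 × 0.5 = 192.375
  [0.5→2]: (348.4+197.4)/2 × 1.5 = 409.35
  [2→3.5]: (197.4+111.8)/2 × 1.5 = 231.9
  [3.5→7.5]: (111.8+24.6)/2 × 4 = 272.8
  Sum = 1106.425 µg/L·h
k_e = ln2 / t½ = 0.693147 / 1.83 = 0.3788 h^-1
Extrapolated tail: C_last / k_e = 24.6 / 0.3788 = 64.942
AUC_0→∞ = 1106.425 + 64.942 = 1171.367 µg/L·h

AUC = 1171 µg/L·h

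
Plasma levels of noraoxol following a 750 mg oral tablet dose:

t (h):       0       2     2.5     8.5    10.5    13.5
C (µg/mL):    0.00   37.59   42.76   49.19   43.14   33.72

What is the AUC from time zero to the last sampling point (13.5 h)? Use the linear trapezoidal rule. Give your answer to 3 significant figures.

AUC = 541 µg/mL·h

Trapezoidal AUC_0→13.5:
  [0→2]: (0.00+37.59)/2 × 2 = 37.59
  [2→2.5]: (37.59+42.76)/2 × 0.5 = 20.0875
  [2.5→8.5]: (42.76+49.19)/2 × 6 = 275.85
  [8.5→10.5]: (49.19+43.14)/2 × 2 = 92.33
  [10.5→13.5]: (43.14+33.72)/2 × 3 = 115.29
  Sum = 541.1475 µg/mL·h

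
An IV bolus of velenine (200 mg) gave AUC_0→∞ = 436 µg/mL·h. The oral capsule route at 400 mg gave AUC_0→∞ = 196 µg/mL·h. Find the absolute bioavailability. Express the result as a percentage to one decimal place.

F = 22.5%

F = (AUC_ev / D_ev) / (AUC_iv / D_iv)
  = (196/400) / (436/200)
  = 0.49 / 2.18 = 0.2248
  = 22.48%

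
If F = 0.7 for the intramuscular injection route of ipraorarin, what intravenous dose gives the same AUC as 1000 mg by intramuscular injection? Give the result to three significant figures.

D_iv = 700 mg

Systemic exposure from an extravascular dose = F × D_ev, so the equivalent IV dose is F × D_ev.
D_iv = F × D_ev = 0.7 × 1000 = 700 mg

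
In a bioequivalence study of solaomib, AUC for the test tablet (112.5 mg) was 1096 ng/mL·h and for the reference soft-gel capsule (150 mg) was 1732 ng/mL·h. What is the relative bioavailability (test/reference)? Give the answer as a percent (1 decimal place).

F_rel = (AUC_test/D_test) / (AUC_ref/D_ref)
      = (1096/112.5) / (1732/150)
      = 9.74222 / 11.5467 = 0.8437 = 84.37%

F_rel = 84.4%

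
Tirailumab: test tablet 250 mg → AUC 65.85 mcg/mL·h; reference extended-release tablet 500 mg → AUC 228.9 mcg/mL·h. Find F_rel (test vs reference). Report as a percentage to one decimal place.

F_rel = (AUC_test/D_test) / (AUC_ref/D_ref)
      = (65.85/250) / (228.9/500)
      = 0.2634 / 0.4578 = 0.5754 = 57.54%

F_rel = 57.5%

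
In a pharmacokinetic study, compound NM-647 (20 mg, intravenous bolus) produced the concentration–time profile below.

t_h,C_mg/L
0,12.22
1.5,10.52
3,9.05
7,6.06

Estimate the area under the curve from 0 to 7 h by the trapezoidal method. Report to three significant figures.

AUC = 62.0 mg/L·h

Trapezoidal AUC_0→7:
  [0→1.5]: (12.22+10.52)/2 × 1.5 = 17.055
  [1.5→3]: (10.52+9.05)/2 × 1.5 = 14.6775
  [3→7]: (9.05+6.06)/2 × 4 = 30.22
  Sum = 61.9525 mg/L·h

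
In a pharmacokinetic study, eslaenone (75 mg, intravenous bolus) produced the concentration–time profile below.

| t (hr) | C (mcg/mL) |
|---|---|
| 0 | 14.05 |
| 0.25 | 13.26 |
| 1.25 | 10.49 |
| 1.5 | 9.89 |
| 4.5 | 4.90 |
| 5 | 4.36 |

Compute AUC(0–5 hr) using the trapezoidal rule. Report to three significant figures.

Trapezoidal AUC_0→5:
  [0→0.25]: (14.05+13.26)/2 × 0.25 = 3.41375
  [0.25→1.25]: (13.26+10.49)/2 × 1 = 11.875
  [1.25→1.5]: (10.49+9.89)/2 × 0.25 = 2.5475
  [1.5→4.5]: (9.89+4.90)/2 × 3 = 22.185
  [4.5→5]: (4.90+4.36)/2 × 0.5 = 2.315
  Sum = 42.33625 mcg/mL·hr

AUC = 42.3 mcg/mL·hr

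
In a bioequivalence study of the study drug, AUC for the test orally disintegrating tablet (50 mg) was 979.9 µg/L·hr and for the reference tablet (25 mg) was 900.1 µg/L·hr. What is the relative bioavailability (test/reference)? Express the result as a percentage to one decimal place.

F_rel = (AUC_test/D_test) / (AUC_ref/D_ref)
      = (979.9/50) / (900.1/25)
      = 19.598 / 36.004 = 0.5443 = 54.43%

F_rel = 54.4%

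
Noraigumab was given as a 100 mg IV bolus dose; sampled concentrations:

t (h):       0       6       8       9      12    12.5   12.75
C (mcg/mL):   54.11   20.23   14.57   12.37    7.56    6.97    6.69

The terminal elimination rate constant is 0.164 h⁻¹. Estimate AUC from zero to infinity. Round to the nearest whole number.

Trapezoidal AUC_0→12.75:
  [0→6]: (54.11+20.23)/2 × 6 = 223.02
  [6→8]: (20.23+14.57)/2 × 2 = 34.8
  [8→9]: (14.57+12.37)/2 × 1 = 13.47
  [9→12]: (12.37+7.56)/2 × 3 = 29.895
  [12→12.5]: (7.56+6.97)/2 × 0.5 = 3.6325
  [12.5→12.75]: (6.97+6.69)/2 × 0.25 = 1.7075
  Sum = 306.525 mcg/mL·h
Extrapolated tail: C_last / k_e = 6.69 / 0.164 = 40.793
AUC_0→∞ = 306.525 + 40.793 = 347.318 mcg/mL·h

AUC = 347 mcg/mL·h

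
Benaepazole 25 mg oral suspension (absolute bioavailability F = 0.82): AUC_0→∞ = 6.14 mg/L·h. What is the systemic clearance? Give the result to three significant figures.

CL = F × Dose / AUC_0→∞
   = 0.82 × 25 / 6.14 = 3.33876 L/h

CL = 3.34 L/h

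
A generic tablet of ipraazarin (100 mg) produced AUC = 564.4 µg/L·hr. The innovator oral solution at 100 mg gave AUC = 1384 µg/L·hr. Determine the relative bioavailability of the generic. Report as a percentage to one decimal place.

F_rel = (AUC_test/D_test) / (AUC_ref/D_ref)
      = (564.4/100) / (1384/100)
      = 5.644 / 13.84 = 0.4078 = 40.78%

F_rel = 40.8%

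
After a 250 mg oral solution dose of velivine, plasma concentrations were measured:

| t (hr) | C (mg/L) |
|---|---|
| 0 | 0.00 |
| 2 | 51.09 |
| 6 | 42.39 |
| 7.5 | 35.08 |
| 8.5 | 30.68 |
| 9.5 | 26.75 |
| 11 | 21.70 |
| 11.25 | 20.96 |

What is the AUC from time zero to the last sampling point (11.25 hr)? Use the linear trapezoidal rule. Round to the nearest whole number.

Trapezoidal AUC_0→11.25:
  [0→2]: (0.00+51.09)/2 × 2 = 51.09
  [2→6]: (51.09+42.39)/2 × 4 = 186.96
  [6→7.5]: (42.39+35.08)/2 × 1.5 = 58.1025
  [7.5→8.5]: (35.08+30.68)/2 × 1 = 32.88
  [8.5→9.5]: (30.68+26.75)/2 × 1 = 28.715
  [9.5→11]: (26.75+21.70)/2 × 1.5 = 36.3375
  [11→11.25]: (21.70+20.96)/2 × 0.25 = 5.3325
  Sum = 399.4175 mg/L·hr

AUC = 399 mg/L·hr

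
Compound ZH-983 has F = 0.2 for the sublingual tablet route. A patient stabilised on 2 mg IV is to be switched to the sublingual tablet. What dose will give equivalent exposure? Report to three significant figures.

D_sublingual = 10.0 mg

For equal systemic exposure: F × D_ev = D_iv
D_ev = D_iv / F = 2 / 0.2 = 10 mg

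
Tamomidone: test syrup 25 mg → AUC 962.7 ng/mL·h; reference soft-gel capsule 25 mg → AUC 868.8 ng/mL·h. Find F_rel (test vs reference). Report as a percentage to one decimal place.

F_rel = (AUC_test/D_test) / (AUC_ref/D_ref)
      = (962.7/25) / (868.8/25)
      = 38.508 / 34.752 = 1.1081 = 110.81%

F_rel = 110.8%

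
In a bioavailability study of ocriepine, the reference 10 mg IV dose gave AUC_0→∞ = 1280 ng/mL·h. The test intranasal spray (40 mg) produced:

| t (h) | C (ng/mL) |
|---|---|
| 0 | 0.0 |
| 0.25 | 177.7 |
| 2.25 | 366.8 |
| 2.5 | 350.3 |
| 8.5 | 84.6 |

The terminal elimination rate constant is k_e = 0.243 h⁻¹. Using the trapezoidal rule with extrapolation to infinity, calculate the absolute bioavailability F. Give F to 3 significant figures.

F = 0.451

Trapezoidal AUC_0→8.5 (intranasal spray):
  [0→0.25]: (0.0+177.7)/2 × 0.25 = 22.2125
  [0.25→2.25]: (177.7+366.8)/2 × 2 = 544.5
  [2.25→2.5]: (366.8+350.3)/2 × 0.25 = 89.6375
  [2.5→8.5]: (350.3+84.6)/2 × 6 = 1304.7
  Sum = 1961.05 ng/mL·h
Tail: C_last/k_e = 84.6/0.243 = 348.148
AUC_0→∞ (intranasal spray) = 1961.05 + 348.148 = 2309.198 ng/mL·h
F = (AUC_ev/D_ev)/(AUC_iv/D_iv) = (2309.198/40)/(1280/10) = 57.72995/128 = 0.4510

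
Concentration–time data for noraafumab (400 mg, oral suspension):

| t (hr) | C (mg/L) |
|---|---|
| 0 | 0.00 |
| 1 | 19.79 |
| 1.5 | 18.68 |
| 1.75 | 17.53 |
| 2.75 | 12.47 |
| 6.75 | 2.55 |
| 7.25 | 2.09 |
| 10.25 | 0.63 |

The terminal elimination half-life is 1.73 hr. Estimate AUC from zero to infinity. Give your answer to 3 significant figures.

Trapezoidal AUC_0→10.25:
  [0→1]: (0.00+19.79)/2 × 1 = 9.895
  [1→1.5]: (19.79+18.68)/2 × 0.5 = 9.6175
  [1.5→1.75]: (18.68+17.53)/2 × 0.25 = 4.52625
  [1.75→2.75]: (17.53+12.47)/2 × 1 = 15.0
  [2.75→6.75]: (12.47+2.55)/2 × 4 = 30.04
  [6.75→7.25]: (2.55+2.09)/2 × 0.5 = 1.16
  [7.25→10.25]: (2.09+0.63)/2 × 3 = 4.08
  Sum = 74.31875 mg/L·hr
k_e = ln2 / t½ = 0.693147 / 1.73 = 0.4007 hr^-1
Extrapolated tail: C_last / k_e = 0.63 / 0.4007 = 1.572
AUC_0→∞ = 74.31875 + 1.572 = 75.89075 mg/L·hr

AUC = 75.9 mg/L·hr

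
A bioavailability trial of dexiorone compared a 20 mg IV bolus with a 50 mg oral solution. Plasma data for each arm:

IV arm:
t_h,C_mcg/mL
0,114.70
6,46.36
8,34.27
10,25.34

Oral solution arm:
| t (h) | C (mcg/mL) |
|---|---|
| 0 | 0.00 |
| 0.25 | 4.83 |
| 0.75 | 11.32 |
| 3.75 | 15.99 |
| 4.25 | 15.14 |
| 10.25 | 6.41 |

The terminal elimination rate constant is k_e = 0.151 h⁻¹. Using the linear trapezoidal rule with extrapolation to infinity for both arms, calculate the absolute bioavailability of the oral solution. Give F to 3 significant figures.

Trapezoidal AUC_0→10 (IV):
  [0→6]: (114.70+46.36)/2 × 6 = 483.18
  [6→8]: (46.36+34.27)/2 × 2 = 80.63
  [8→10]: (34.27+25.34)/2 × 2 = 59.61
  Sum = 623.42 mcg/mL·h
IV tail: 25.34/0.151 = 167.815; AUC_iv,0→∞ = 623.42 + 167.815 = 791.235 mcg/mL·h
Trapezoidal AUC_0→10.25 (oral solution):
  [0→0.25]: (0.00+4.83)/2 × 0.25 = 0.60375
  [0.25→0.75]: (4.83+11.32)/2 × 0.5 = 4.0375
  [0.75→3.75]: (11.32+15.99)/2 × 3 = 40.965
  [3.75→4.25]: (15.99+15.14)/2 × 0.5 = 7.7825
  [4.25→10.25]: (15.14+6.41)/2 × 6 = 64.65
  Sum = 118.03875 mcg/mL·h
oral solution tail: 6.41/0.151 = 42.450; AUC_ev,0→∞ = 118.03875 + 42.450 = 160.48875 mcg/mL·h
F = (AUC_ev/D_ev)/(AUC_iv/D_iv) = (160.48875/50)/(791.235/20) = 3.209775/39.56175 = 0.0811

F = 0.0811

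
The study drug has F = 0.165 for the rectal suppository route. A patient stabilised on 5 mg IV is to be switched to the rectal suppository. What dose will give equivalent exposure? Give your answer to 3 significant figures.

For equal systemic exposure: F × D_ev = D_iv
D_ev = D_iv / F = 5 / 0.165 = 30.303 mg

D_rectal = 30.3 mg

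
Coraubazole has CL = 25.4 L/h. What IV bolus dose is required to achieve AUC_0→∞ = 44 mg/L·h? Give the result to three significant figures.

Dose_iv = CL × AUC_0→∞
     = 25.4 × 44 = 1117.6 mg

Dose = 1120 mg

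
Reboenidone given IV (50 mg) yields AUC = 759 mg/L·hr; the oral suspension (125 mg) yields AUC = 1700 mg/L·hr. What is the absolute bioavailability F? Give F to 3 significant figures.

F = 0.896

F = (AUC_ev / D_ev) / (AUC_iv / D_iv)
  = (1700/125) / (759/50)
  = 13.6 / 15.18 = 0.8959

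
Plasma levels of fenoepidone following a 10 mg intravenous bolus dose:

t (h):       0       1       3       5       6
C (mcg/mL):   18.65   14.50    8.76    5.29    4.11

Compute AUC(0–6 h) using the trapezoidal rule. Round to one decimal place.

Trapezoidal AUC_0→6:
  [0→1]: (18.65+14.50)/2 × 1 = 16.575
  [1→3]: (14.50+8.76)/2 × 2 = 23.26
  [3→5]: (8.76+5.29)/2 × 2 = 14.05
  [5→6]: (5.29+4.11)/2 × 1 = 4.7
  Sum = 58.585 mcg/mL·h

AUC = 58.6 mcg/mL·h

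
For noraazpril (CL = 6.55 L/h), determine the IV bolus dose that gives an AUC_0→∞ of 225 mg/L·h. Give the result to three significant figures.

Dose = 1470 mg

Dose_iv = CL × AUC_0→∞
     = 6.55 × 225 = 1473.75 mg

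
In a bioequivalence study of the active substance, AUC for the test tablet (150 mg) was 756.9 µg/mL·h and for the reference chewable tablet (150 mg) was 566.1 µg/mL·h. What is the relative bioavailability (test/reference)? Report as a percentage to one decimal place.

F_rel = (AUC_test/D_test) / (AUC_ref/D_ref)
      = (756.9/150) / (566.1/150)
      = 5.046 / 3.774 = 1.3370 = 133.70%

F_rel = 133.7%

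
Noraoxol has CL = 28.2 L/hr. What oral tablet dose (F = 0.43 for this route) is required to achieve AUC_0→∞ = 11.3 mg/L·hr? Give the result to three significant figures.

Dose = 741 mg

Dose = CL × AUC_0→∞ / F
     = 28.2 × 11.3 / 0.43 = 741.07 mg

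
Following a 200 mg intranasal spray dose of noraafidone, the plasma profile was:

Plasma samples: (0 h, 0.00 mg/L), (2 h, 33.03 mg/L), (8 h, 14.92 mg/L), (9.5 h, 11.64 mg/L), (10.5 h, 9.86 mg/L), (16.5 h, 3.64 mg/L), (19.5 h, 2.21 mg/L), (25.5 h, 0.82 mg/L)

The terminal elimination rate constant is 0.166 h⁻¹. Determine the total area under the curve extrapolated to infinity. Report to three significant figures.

AUC = 271 mg/L·h

Trapezoidal AUC_0→25.5:
  [0→2]: (0.00+33.03)/2 × 2 = 33.03
  [2→8]: (33.03+14.92)/2 × 6 = 143.85
  [8→9.5]: (14.92+11.64)/2 × 1.5 = 19.92
  [9.5→10.5]: (11.64+9.86)/2 × 1 = 10.75
  [10.5→16.5]: (9.86+3.64)/2 × 6 = 40.5
  [16.5→19.5]: (3.64+2.21)/2 × 3 = 8.775
  [19.5→25.5]: (2.21+0.82)/2 × 6 = 9.09
  Sum = 265.915 mg/L·h
Extrapolated tail: C_last / k_e = 0.82 / 0.166 = 4.940
AUC_0→∞ = 265.915 + 4.940 = 270.855 mg/L·h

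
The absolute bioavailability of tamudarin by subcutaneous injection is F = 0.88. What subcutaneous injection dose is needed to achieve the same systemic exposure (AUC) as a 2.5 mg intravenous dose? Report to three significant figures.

D_subcutaneous = 2.84 mg

For equal systemic exposure: F × D_ev = D_iv
D_ev = D_iv / F = 2.5 / 0.88 = 2.84091 mg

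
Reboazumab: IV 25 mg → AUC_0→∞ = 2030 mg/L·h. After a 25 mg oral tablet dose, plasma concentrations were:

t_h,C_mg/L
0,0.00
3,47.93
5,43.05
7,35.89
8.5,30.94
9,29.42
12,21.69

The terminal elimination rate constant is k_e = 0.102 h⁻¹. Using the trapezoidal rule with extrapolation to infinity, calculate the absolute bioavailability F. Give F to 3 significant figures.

Trapezoidal AUC_0→12 (oral tablet):
  [0→3]: (0.00+47.93)/2 × 3 = 71.895
  [3→5]: (47.93+43.05)/2 × 2 = 90.98
  [5→7]: (43.05+35.89)/2 × 2 = 78.94
  [7→8.5]: (35.89+30.94)/2 × 1.5 = 50.1225
  [8.5→9]: (30.94+29.42)/2 × 0.5 = 15.09
  [9→12]: (29.42+21.69)/2 × 3 = 76.665
  Sum = 383.6925 mg/L·h
Tail: C_last/k_e = 21.69/0.102 = 212.647
AUC_0→∞ (oral tablet) = 383.6925 + 212.647 = 596.3395 mg/L·h
F = (AUC_ev/D_ev)/(AUC_iv/D_iv) = (596.3395/25)/(2030/25) = 23.85358/81.2 = 0.2938

F = 0.294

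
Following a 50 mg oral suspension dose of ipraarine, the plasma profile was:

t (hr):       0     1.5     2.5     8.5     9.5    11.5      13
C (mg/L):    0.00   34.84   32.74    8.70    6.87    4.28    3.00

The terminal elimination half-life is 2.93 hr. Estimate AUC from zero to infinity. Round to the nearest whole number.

AUC = 221 mg/L·hr

Trapezoidal AUC_0→13:
  [0→1.5]: (0.00+34.84)/2 × 1.5 = 26.13
  [1.5→2.5]: (34.84+32.74)/2 × 1 = 33.79
  [2.5→8.5]: (32.74+8.70)/2 × 6 = 124.32
  [8.5→9.5]: (8.70+6.87)/2 × 1 = 7.785
  [9.5→11.5]: (6.87+4.28)/2 × 2 = 11.15
  [11.5→13]: (4.28+3.00)/2 × 1.5 = 5.46
  Sum = 208.635 mg/L·hr
k_e = ln2 / t½ = 0.693147 / 2.93 = 0.2366 hr^-1
Extrapolated tail: C_last / k_e = 3.00 / 0.2366 = 12.680
AUC_0→∞ = 208.635 + 12.680 = 221.315 mg/L·hr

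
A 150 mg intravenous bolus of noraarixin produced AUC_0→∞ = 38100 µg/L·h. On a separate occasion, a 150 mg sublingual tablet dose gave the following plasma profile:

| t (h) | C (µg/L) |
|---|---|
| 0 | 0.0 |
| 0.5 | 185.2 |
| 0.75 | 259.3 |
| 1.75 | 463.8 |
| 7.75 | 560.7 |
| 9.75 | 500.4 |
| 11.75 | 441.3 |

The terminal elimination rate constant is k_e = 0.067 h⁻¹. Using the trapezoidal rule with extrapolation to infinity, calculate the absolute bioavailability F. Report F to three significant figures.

Trapezoidal AUC_0→11.75 (sublingual tablet):
  [0→0.5]: (0.0+185.2)/2 × 0.5 = 46.3
  [0.5→0.75]: (185.2+259.3)/2 × 0.25 = 55.5625
  [0.75→1.75]: (259.3+463.8)/2 × 1 = 361.55
  [1.75→7.75]: (463.8+560.7)/2 × 6 = 3073.5
  [7.75→9.75]: (560.7+500.4)/2 × 2 = 1061.1
  [9.75→11.75]: (500.4+441.3)/2 × 2 = 941.7
  Sum = 5539.7125 µg/L·h
Tail: C_last/k_e = 441.3/0.067 = 6586.567
AUC_0→∞ (sublingual tablet) = 5539.7125 + 6586.567 = 12126.2795 µg/L·h
F = (AUC_ev/D_ev)/(AUC_iv/D_iv) = (12126.2795/150)/(38100/150) = 80.8419/254 = 0.3183

F = 0.318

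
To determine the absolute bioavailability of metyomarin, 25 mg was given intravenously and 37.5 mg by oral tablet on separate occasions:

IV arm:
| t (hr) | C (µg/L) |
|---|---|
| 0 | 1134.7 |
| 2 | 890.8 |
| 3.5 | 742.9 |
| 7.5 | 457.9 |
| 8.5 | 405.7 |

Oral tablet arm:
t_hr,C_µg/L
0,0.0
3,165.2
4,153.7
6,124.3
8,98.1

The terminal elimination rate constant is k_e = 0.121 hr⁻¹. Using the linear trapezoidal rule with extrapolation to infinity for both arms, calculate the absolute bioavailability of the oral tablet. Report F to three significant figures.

F = 0.121

Trapezoidal AUC_0→8.5 (IV):
  [0→2]: (1134.7+890.8)/2 × 2 = 2025.5
  [2→3.5]: (890.8+742.9)/2 × 1.5 = 1225.275
  [3.5→7.5]: (742.9+457.9)/2 × 4 = 2401.6
  [7.5→8.5]: (457.9+405.7)/2 × 1 = 431.8
  Sum = 6084.175 µg/L·hr
IV tail: 405.7/0.121 = 3352.893; AUC_iv,0→∞ = 6084.175 + 3352.893 = 9437.068 µg/L·hr
Trapezoidal AUC_0→8 (oral tablet):
  [0→3]: (0.0+165.2)/2 × 3 = 247.8
  [3→4]: (165.2+153.7)/2 × 1 = 159.45
  [4→6]: (153.7+124.3)/2 × 2 = 278.0
  [6→8]: (124.3+98.1)/2 × 2 = 222.4
  Sum = 907.65 µg/L·hr
oral tablet tail: 98.1/0.121 = 810.744; AUC_ev,0→∞ = 907.65 + 810.744 = 1718.394 µg/L·hr
F = (AUC_ev/D_ev)/(AUC_iv/D_iv) = (1718.394/37.5)/(9437.068/25) = 45.82384/377.48272 = 0.1214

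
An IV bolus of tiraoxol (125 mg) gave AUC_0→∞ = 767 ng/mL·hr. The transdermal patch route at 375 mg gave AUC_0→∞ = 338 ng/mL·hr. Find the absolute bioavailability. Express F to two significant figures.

F = 0.15

F = (AUC_ev / D_ev) / (AUC_iv / D_iv)
  = (338/375) / (767/125)
  = 0.901333 / 6.136 = 0.1469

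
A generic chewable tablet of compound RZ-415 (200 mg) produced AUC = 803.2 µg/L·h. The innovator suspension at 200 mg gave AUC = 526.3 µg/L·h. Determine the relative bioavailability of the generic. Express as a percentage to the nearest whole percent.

F_rel = 153%

F_rel = (AUC_test/D_test) / (AUC_ref/D_ref)
      = (803.2/200) / (526.3/200)
      = 4.016 / 2.6315 = 1.5261 = 152.61%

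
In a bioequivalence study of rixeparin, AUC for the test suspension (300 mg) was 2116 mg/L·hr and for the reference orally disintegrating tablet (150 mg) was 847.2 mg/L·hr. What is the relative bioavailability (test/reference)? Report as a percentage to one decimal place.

F_rel = (AUC_test/D_test) / (AUC_ref/D_ref)
      = (2116/300) / (847.2/150)
      = 7.05333 / 5.648 = 1.2488 = 124.88%

F_rel = 124.9%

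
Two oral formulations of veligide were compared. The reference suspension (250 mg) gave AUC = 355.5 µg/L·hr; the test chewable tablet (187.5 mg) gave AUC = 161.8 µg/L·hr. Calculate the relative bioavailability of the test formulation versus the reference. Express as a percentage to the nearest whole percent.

F_rel = (AUC_test/D_test) / (AUC_ref/D_ref)
      = (161.8/187.5) / (355.5/250)
      = 0.862933 / 1.422 = 0.6068 = 60.68%

F_rel = 61%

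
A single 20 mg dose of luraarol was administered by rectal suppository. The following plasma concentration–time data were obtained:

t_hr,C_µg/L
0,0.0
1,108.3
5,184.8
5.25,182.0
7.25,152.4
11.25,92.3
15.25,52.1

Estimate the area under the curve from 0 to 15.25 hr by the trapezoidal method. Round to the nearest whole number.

AUC = 1799 µg/L·hr

Trapezoidal AUC_0→15.25:
  [0→1]: (0.0+108.3)/2 × 1 = 54.15
  [1→5]: (108.3+184.8)/2 × 4 = 586.2
  [5→5.25]: (184.8+182.0)/2 × 0.25 = 45.85
  [5.25→7.25]: (182.0+152.4)/2 × 2 = 334.4
  [7.25→11.25]: (152.4+92.3)/2 × 4 = 489.4
  [11.25→15.25]: (92.3+52.1)/2 × 4 = 288.8
  Sum = 1798.8 µg/L·hr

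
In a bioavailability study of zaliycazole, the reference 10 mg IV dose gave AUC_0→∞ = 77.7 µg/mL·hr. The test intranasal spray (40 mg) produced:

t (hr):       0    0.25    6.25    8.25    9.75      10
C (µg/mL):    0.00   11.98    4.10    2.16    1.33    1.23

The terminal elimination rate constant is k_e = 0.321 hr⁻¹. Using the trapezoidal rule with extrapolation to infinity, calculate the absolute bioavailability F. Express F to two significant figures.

Trapezoidal AUC_0→10 (intranasal spray):
  [0→0.25]: (0.00+11.98)/2 × 0.25 = 1.4975
  [0.25→6.25]: (11.98+4.10)/2 × 6 = 48.24
  [6.25→8.25]: (4.10+2.16)/2 × 2 = 6.26
  [8.25→9.75]: (2.16+1.33)/2 × 1.5 = 2.6175
  [9.75→10]: (1.33+1.23)/2 × 0.25 = 0.32
  Sum = 58.935 µg/mL·hr
Tail: C_last/k_e = 1.23/0.321 = 3.832
AUC_0→∞ (intranasal spray) = 58.935 + 3.832 = 62.767 µg/mL·hr
F = (AUC_ev/D_ev)/(AUC_iv/D_iv) = (62.767/40)/(77.7/10) = 1.569175/7.77 = 0.2020

F = 0.20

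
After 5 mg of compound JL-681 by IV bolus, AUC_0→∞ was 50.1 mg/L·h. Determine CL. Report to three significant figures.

CL = Dose_iv / AUC_0→∞
   = 5 / 50.1 = 0.0998004 L/h

CL = 0.0998 L/h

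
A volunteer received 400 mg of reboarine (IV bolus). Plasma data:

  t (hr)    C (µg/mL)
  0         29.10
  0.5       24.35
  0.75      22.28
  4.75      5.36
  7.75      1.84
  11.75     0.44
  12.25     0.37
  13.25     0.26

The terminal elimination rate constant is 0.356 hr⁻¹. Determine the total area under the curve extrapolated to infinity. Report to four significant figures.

AUC = 91.08 µg/mL·hr

Trapezoidal AUC_0→13.25:
  [0→0.5]: (29.10+24.35)/2 × 0.5 = 13.3625
  [0.5→0.75]: (24.35+22.28)/2 × 0.25 = 5.82875
  [0.75→4.75]: (22.28+5.36)/2 × 4 = 55.28
  [4.75→7.75]: (5.36+1.84)/2 × 3 = 10.8
  [7.75→11.75]: (1.84+0.44)/2 × 4 = 4.56
  [11.75→12.25]: (0.44+0.37)/2 × 0.5 = 0.2025
  [12.25→13.25]: (0.37+0.26)/2 × 1 = 0.315
  Sum = 90.34875 µg/mL·hr
Extrapolated tail: C_last / k_e = 0.26 / 0.356 = 0.730
AUC_0→∞ = 90.34875 + 0.730 = 91.07875 µg/mL·hr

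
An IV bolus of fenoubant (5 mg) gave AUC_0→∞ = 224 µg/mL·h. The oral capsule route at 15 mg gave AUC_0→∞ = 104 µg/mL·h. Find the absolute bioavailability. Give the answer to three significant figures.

F = 0.155

F = (AUC_ev / D_ev) / (AUC_iv / D_iv)
  = (104/15) / (224/5)
  = 6.93333 / 44.8 = 0.1548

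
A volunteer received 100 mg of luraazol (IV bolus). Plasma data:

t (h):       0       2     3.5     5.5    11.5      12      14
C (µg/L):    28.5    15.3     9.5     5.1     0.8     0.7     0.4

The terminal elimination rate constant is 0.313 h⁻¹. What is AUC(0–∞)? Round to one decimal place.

Trapezoidal AUC_0→14:
  [0→2]: (28.5+15.3)/2 × 2 = 43.8
  [2→3.5]: (15.3+9.5)/2 × 1.5 = 18.6
  [3.5→5.5]: (9.5+5.1)/2 × 2 = 14.6
  [5.5→11.5]: (5.1+0.8)/2 × 6 = 17.7
  [11.5→12]: (0.8+0.7)/2 × 0.5 = 0.375
  [12→14]: (0.7+0.4)/2 × 2 = 1.1
  Sum = 96.175 µg/L·h
Extrapolated tail: C_last / k_e = 0.4 / 0.313 = 1.278
AUC_0→∞ = 96.175 + 1.278 = 97.453 µg/L·h

AUC = 97.5 µg/L·h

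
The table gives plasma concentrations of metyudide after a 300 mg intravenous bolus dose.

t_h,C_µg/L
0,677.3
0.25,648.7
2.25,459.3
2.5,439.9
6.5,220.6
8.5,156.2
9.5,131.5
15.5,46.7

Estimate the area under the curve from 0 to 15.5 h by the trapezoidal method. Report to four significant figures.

AUC = 3762 µg/L·h

Trapezoidal AUC_0→15.5:
  [0→0.25]: (677.3+648.7)/2 × 0.25 = 165.75
  [0.25→2.25]: (648.7+459.3)/2 × 2 = 1108.0
  [2.25→2.5]: (459.3+439.9)/2 × 0.25 = 112.4
  [2.5→6.5]: (439.9+220.6)/2 × 4 = 1321.0
  [6.5→8.5]: (220.6+156.2)/2 × 2 = 376.8
  [8.5→9.5]: (156.2+131.5)/2 × 1 = 143.85
  [9.5→15.5]: (131.5+46.7)/2 × 6 = 534.6
  Sum = 3762.4 µg/L·h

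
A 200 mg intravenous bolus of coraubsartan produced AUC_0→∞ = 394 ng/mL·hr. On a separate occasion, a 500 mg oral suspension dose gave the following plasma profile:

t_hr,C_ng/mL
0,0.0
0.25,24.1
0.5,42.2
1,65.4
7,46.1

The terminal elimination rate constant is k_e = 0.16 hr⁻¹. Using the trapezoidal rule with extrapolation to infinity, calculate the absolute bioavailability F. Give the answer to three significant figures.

F = 0.671

Trapezoidal AUC_0→7 (oral suspension):
  [0→0.25]: (0.0+24.1)/2 × 0.25 = 3.0125
  [0.25→0.5]: (24.1+42.2)/2 × 0.25 = 8.2875
  [0.5→1]: (42.2+65.4)/2 × 0.5 = 26.9
  [1→7]: (65.4+46.1)/2 × 6 = 334.5
  Sum = 372.7 ng/mL·hr
Tail: C_last/k_e = 46.1/0.16 = 288.125
AUC_0→∞ (oral suspension) = 372.7 + 288.125 = 660.825 ng/mL·hr
F = (AUC_ev/D_ev)/(AUC_iv/D_iv) = (660.825/500)/(394/200) = 1.32165/1.97 = 0.6709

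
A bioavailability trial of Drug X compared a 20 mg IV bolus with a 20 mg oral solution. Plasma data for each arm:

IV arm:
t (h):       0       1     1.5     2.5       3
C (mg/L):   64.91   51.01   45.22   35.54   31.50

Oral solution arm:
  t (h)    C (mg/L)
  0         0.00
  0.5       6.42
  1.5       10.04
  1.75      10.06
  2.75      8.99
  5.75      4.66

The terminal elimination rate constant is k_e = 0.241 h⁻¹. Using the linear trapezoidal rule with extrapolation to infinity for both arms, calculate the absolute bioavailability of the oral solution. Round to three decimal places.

Trapezoidal AUC_0→3 (IV):
  [0→1]: (64.91+51.01)/2 × 1 = 57.96
  [1→1.5]: (51.01+45.22)/2 × 0.5 = 24.0575
  [1.5→2.5]: (45.22+35.54)/2 × 1 = 40.38
  [2.5→3]: (35.54+31.50)/2 × 0.5 = 16.76
  Sum = 139.1575 mg/L·h
IV tail: 31.50/0.241 = 130.705; AUC_iv,0→∞ = 139.1575 + 130.705 = 269.8625 mg/L·h
Trapezoidal AUC_0→5.75 (oral solution):
  [0→0.5]: (0.00+6.42)/2 × 0.5 = 1.605
  [0.5→1.5]: (6.42+10.04)/2 × 1 = 8.23
  [1.5→1.75]: (10.04+10.06)/2 × 0.25 = 2.5125
  [1.75→2.75]: (10.06+8.99)/2 × 1 = 9.525
  [2.75→5.75]: (8.99+4.66)/2 × 3 = 20.475
  Sum = 42.3475 mg/L·h
oral solution tail: 4.66/0.241 = 19.336; AUC_ev,0→∞ = 42.3475 + 19.336 = 61.6835 mg/L·h
F = (AUC_ev/D_ev)/(AUC_iv/D_iv) = (61.6835/20)/(269.8625/20) = 3.084175/13.493125 = 0.2286

F = 0.229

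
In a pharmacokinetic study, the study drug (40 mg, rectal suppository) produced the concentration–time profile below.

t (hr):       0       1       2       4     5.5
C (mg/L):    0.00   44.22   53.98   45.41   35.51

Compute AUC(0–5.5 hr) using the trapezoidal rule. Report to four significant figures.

Trapezoidal AUC_0→5.5:
  [0→1]: (0.00+44.22)/2 × 1 = 22.11
  [1→2]: (44.22+53.98)/2 × 1 = 49.1
  [2→4]: (53.98+45.41)/2 × 2 = 99.39
  [4→5.5]: (45.41+35.51)/2 × 1.5 = 60.69
  Sum = 231.29 mg/L·hr

AUC = 231.3 mg/L·hr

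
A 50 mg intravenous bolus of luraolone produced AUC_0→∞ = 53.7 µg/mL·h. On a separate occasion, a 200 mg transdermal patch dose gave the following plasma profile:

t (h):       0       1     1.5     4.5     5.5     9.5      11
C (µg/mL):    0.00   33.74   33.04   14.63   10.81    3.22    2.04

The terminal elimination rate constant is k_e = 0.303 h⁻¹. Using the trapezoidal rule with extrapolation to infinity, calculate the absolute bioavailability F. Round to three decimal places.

Trapezoidal AUC_0→11 (transdermal patch):
  [0→1]: (0.00+33.74)/2 × 1 = 16.87
  [1→1.5]: (33.74+33.04)/2 × 0.5 = 16.695
  [1.5→4.5]: (33.04+14.63)/2 × 3 = 71.505
  [4.5→5.5]: (14.63+10.81)/2 × 1 = 12.72
  [5.5→9.5]: (10.81+3.22)/2 × 4 = 28.06
  [9.5→11]: (3.22+2.04)/2 × 1.5 = 3.945
  Sum = 149.795 µg/mL·h
Tail: C_last/k_e = 2.04/0.303 = 6.733
AUC_0→∞ (transdermal patch) = 149.795 + 6.733 = 156.528 µg/mL·h
F = (AUC_ev/D_ev)/(AUC_iv/D_iv) = (156.528/200)/(53.7/50) = 0.78264/1.074 = 0.7287

F = 0.729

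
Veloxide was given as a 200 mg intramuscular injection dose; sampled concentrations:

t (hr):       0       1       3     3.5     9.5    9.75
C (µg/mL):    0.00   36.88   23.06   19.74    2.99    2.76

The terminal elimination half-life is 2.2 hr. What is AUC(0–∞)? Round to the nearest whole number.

AUC = 167 µg/mL·hr

Trapezoidal AUC_0→9.75:
  [0→1]: (0.00+36.88)/2 × 1 = 18.44
  [1→3]: (36.88+23.06)/2 × 2 = 59.94
  [3→3.5]: (23.06+19.74)/2 × 0.5 = 10.7
  [3.5→9.5]: (19.74+2.99)/2 × 6 = 68.19
  [9.5→9.75]: (2.99+2.76)/2 × 0.25 = 0.71875
  Sum = 157.98875 µg/mL·hr
k_e = ln2 / t½ = 0.693147 / 2.2 = 0.3151 hr^-1
Extrapolated tail: C_last / k_e = 2.76 / 0.3151 = 8.759
AUC_0→∞ = 157.98875 + 8.759 = 166.74775 µg/mL·hr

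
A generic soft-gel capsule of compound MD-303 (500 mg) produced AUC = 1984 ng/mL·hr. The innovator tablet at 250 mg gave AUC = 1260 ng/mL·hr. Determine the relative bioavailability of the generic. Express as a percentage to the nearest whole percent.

F_rel = (AUC_test/D_test) / (AUC_ref/D_ref)
      = (1984/500) / (1260/250)
      = 3.968 / 5.04 = 0.7873 = 78.73%

F_rel = 79%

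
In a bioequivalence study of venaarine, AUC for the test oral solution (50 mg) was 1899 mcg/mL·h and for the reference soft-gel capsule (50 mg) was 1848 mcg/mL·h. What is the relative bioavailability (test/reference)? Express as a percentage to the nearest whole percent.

F_rel = (AUC_test/D_test) / (AUC_ref/D_ref)
      = (1899/50) / (1848/50)
      = 37.98 / 36.96 = 1.0276 = 102.76%

F_rel = 103%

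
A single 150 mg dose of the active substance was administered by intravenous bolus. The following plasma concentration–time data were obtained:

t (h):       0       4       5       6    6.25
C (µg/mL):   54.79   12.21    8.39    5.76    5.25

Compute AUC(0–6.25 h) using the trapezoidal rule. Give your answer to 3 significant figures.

Trapezoidal AUC_0→6.25:
  [0→4]: (54.79+12.21)/2 × 4 = 134.0
  [4→5]: (12.21+8.39)/2 × 1 = 10.3
  [5→6]: (8.39+5.76)/2 × 1 = 7.075
  [6→6.25]: (5.76+5.25)/2 × 0.25 = 1.37625
  Sum = 152.75125 µg/mL·h

AUC = 153 µg/mL·h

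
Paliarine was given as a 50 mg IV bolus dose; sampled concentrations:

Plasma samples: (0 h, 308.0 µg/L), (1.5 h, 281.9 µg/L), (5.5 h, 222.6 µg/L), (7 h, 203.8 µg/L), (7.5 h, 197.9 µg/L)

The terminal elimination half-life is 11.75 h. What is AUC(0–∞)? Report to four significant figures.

Trapezoidal AUC_0→7.5:
  [0→1.5]: (308.0+281.9)/2 × 1.5 = 442.425
  [1.5→5.5]: (281.9+222.6)/2 × 4 = 1009.0
  [5.5→7]: (222.6+203.8)/2 × 1.5 = 319.8
  [7→7.5]: (203.8+197.9)/2 × 0.5 = 100.425
  Sum = 1871.65 µg/L·h
k_e = ln2 / t½ = 0.693147 / 11.75 = 0.0590 h^-1
Extrapolated tail: C_last / k_e = 197.9 / 0.059 = 3354.237
AUC_0→∞ = 1871.65 + 3354.237 = 5225.887 µg/L·h

AUC = 5226 µg/L·h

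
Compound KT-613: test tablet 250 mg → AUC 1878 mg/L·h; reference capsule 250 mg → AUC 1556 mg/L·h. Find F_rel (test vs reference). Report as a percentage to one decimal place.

F_rel = 120.7%

F_rel = (AUC_test/D_test) / (AUC_ref/D_ref)
      = (1878/250) / (1556/250)
      = 7.512 / 6.224 = 1.2069 = 120.69%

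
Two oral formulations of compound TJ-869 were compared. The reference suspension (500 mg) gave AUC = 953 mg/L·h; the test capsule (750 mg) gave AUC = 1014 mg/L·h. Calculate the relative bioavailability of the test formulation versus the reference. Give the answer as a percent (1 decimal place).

F_rel = (AUC_test/D_test) / (AUC_ref/D_ref)
      = (1014/750) / (953/500)
      = 1.352 / 1.906 = 0.7093 = 70.93%

F_rel = 70.9%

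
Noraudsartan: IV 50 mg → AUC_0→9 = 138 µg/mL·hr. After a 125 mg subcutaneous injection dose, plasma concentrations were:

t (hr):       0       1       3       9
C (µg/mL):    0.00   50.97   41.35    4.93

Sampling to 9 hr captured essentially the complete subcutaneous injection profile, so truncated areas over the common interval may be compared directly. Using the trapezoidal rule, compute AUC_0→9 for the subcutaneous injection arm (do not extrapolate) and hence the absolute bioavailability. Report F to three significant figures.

F = 0.744

Trapezoidal AUC_0→9 (subcutaneous injection):
  [0→1]: (0.00+50.97)/2 × 1 = 25.485
  [1→3]: (50.97+41.35)/2 × 2 = 92.32
  [3→9]: (41.35+4.93)/2 × 6 = 138.84
  Sum = 256.645 µg/mL·hr
F = (AUC_ev/D_ev)/(AUC_iv/D_iv) = (256.645/125)/(138/50) = 2.05316/2.76 = 0.7439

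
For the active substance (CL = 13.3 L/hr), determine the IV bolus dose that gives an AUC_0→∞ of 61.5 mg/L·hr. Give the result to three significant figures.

Dose = 818 mg

Dose_iv = CL × AUC_0→∞
     = 13.3 × 61.5 = 817.95 mg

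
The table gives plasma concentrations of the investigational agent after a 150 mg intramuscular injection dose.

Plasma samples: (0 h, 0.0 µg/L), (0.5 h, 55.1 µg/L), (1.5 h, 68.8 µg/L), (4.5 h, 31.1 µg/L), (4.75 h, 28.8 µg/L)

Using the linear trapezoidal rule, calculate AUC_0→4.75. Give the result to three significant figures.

Trapezoidal AUC_0→4.75:
  [0→0.5]: (0.0+55.1)/2 × 0.5 = 13.775
  [0.5→1.5]: (55.1+68.8)/2 × 1 = 61.95
  [1.5→4.5]: (68.8+31.1)/2 × 3 = 149.85
  [4.5→4.75]: (31.1+28.8)/2 × 0.25 = 7.4875
  Sum = 233.0625 µg/L·h

AUC = 233 µg/L·h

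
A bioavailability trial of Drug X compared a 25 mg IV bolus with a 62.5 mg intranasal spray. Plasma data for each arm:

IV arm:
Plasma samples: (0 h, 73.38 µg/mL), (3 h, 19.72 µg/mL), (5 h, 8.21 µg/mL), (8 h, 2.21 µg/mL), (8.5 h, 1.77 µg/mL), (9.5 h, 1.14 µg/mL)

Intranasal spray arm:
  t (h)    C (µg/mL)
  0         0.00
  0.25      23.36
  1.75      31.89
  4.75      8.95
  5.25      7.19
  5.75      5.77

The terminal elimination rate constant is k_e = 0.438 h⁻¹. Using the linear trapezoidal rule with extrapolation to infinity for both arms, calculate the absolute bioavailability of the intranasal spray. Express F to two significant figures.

F = 0.27

Trapezoidal AUC_0→9.5 (IV):
  [0→3]: (73.38+19.72)/2 × 3 = 139.65
  [3→5]: (19.72+8.21)/2 × 2 = 27.93
  [5→8]: (8.21+2.21)/2 × 3 = 15.63
  [8→8.5]: (2.21+1.77)/2 × 0.5 = 0.995
  [8.5→9.5]: (1.77+1.14)/2 × 1 = 1.455
  Sum = 185.66 µg/mL·h
IV tail: 1.14/0.438 = 2.603; AUC_iv,0→∞ = 185.66 + 2.603 = 188.263 µg/mL·h
Trapezoidal AUC_0→5.75 (intranasal spray):
  [0→0.25]: (0.00+23.36)/2 × 0.25 = 2.92
  [0.25→1.75]: (23.36+31.89)/2 × 1.5 = 41.4375
  [1.75→4.75]: (31.89+8.95)/2 × 3 = 61.26
  [4.75→5.25]: (8.95+7.19)/2 × 0.5 = 4.035
  [5.25→5.75]: (7.19+5.77)/2 × 0.5 = 3.24
  Sum = 112.8925 µg/mL·h
intranasal spray tail: 5.77/0.438 = 13.174; AUC_ev,0→∞ = 112.8925 + 13.174 = 126.0665 µg/mL·h
F = (AUC_ev/D_ev)/(AUC_iv/D_iv) = (126.0665/62.5)/(188.263/25) = 2.017064/7.53052 = 0.2679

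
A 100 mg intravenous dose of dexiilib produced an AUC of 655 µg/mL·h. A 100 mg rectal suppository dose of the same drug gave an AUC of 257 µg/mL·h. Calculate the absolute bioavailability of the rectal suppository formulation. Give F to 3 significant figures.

F = (AUC_ev / D_ev) / (AUC_iv / D_iv)
  = (257/100) / (655/100)
  = 2.57 / 6.55 = 0.3924

F = 0.392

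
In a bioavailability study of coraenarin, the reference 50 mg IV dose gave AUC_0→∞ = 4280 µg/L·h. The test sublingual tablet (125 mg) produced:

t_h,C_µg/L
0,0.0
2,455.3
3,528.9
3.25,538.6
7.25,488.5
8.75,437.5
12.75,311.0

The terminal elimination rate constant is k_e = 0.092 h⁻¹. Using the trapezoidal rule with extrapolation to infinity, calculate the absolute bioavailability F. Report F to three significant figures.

F = 0.814

Trapezoidal AUC_0→12.75 (sublingual tablet):
  [0→2]: (0.0+455.3)/2 × 2 = 455.3
  [2→3]: (455.3+528.9)/2 × 1 = 492.1
  [3→3.25]: (528.9+538.6)/2 × 0.25 = 133.4375
  [3.25→7.25]: (538.6+488.5)/2 × 4 = 2054.2
  [7.25→8.75]: (488.5+437.5)/2 × 1.5 = 694.5
  [8.75→12.75]: (437.5+311.0)/2 × 4 = 1497.0
  Sum = 5326.5375 µg/L·h
Tail: C_last/k_e = 311.0/0.092 = 3380.435
AUC_0→∞ (sublingual tablet) = 5326.5375 + 3380.435 = 8706.9725 µg/L·h
F = (AUC_ev/D_ev)/(AUC_iv/D_iv) = (8706.9725/125)/(4280/50) = 69.65578/85.6 = 0.8137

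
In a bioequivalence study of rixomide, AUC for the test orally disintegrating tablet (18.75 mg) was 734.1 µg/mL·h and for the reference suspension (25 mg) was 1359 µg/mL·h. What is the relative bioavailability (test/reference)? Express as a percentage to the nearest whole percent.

F_rel = (AUC_test/D_test) / (AUC_ref/D_ref)
      = (734.1/18.75) / (1359/25)
      = 39.152 / 54.36 = 0.7202 = 72.02%

F_rel = 72%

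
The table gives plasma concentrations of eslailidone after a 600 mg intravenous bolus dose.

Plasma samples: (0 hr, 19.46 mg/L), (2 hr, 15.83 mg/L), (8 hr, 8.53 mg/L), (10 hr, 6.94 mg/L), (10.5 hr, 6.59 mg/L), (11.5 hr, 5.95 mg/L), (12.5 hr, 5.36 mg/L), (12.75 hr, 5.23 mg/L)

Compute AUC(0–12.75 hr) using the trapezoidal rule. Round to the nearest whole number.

Trapezoidal AUC_0→12.75:
  [0→2]: (19.46+15.83)/2 × 2 = 35.29
  [2→8]: (15.83+8.53)/2 × 6 = 73.08
  [8→10]: (8.53+6.94)/2 × 2 = 15.47
  [10→10.5]: (6.94+6.59)/2 × 0.5 = 3.3825
  [10.5→11.5]: (6.59+5.95)/2 × 1 = 6.27
  [11.5→12.5]: (5.95+5.36)/2 × 1 = 5.655
  [12.5→12.75]: (5.36+5.23)/2 × 0.25 = 1.32375
  Sum = 140.47125 mg/L·hr

AUC = 140 mg/L·hr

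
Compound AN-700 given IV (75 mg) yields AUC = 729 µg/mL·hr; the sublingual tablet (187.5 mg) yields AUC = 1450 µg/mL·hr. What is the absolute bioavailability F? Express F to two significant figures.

F = (AUC_ev / D_ev) / (AUC_iv / D_iv)
  = (1450/187.5) / (729/75)
  = 7.73333 / 9.72 = 0.7956

F = 0.80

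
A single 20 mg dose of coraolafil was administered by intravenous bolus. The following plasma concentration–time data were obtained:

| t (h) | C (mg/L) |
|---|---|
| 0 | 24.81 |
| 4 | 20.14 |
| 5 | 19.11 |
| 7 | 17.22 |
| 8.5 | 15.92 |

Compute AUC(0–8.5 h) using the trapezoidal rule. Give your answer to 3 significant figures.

Trapezoidal AUC_0→8.5:
  [0→4]: (24.81+20.14)/2 × 4 = 89.9
  [4→5]: (20.14+19.11)/2 × 1 = 19.625
  [5→7]: (19.11+17.22)/2 × 2 = 36.33
  [7→8.5]: (17.22+15.92)/2 × 1.5 = 24.855
  Sum = 170.71 mg/L·h

AUC = 171 mg/L·h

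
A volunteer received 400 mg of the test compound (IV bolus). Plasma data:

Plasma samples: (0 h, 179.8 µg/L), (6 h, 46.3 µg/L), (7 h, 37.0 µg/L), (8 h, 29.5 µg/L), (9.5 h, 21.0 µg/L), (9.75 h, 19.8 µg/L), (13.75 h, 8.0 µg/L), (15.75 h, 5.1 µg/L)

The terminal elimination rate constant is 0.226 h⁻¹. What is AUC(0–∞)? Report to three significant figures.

AUC = 887 µg/L·h

Trapezoidal AUC_0→15.75:
  [0→6]: (179.8+46.3)/2 × 6 = 678.3
  [6→7]: (46.3+37.0)/2 × 1 = 41.65
  [7→8]: (37.0+29.5)/2 × 1 = 33.25
  [8→9.5]: (29.5+21.0)/2 × 1.5 = 37.875
  [9.5→9.75]: (21.0+19.8)/2 × 0.25 = 5.1
  [9.75→13.75]: (19.8+8.0)/2 × 4 = 55.6
  [13.75→15.75]: (8.0+5.1)/2 × 2 = 13.1
  Sum = 864.875 µg/L·h
Extrapolated tail: C_last / k_e = 5.1 / 0.226 = 22.566
AUC_0→∞ = 864.875 + 22.566 = 887.441 µg/L·h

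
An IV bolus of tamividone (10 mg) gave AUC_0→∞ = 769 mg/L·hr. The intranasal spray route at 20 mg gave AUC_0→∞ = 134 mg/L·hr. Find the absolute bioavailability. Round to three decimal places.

F = (AUC_ev / D_ev) / (AUC_iv / D_iv)
  = (134/20) / (769/10)
  = 6.7 / 76.9 = 0.0871

F = 0.087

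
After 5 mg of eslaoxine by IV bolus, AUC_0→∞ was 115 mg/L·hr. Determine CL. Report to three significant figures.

CL = Dose_iv / AUC_0→∞
   = 5 / 115 = 0.0434783 L/hr

CL = 0.0435 L/hr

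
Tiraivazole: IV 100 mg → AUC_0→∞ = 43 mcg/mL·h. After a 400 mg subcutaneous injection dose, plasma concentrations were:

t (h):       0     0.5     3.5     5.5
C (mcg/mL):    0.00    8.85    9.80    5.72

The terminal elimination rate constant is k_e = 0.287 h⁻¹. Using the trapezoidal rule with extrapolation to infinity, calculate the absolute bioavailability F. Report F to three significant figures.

Trapezoidal AUC_0→5.5 (subcutaneous injection):
  [0→0.5]: (0.00+8.85)/2 × 0.5 = 2.2125
  [0.5→3.5]: (8.85+9.80)/2 × 3 = 27.975
  [3.5→5.5]: (9.80+5.72)/2 × 2 = 15.52
  Sum = 45.7075 mcg/mL·h
Tail: C_last/k_e = 5.72/0.287 = 19.930
AUC_0→∞ (subcutaneous injection) = 45.7075 + 19.930 = 65.6375 mcg/mL·h
F = (AUC_ev/D_ev)/(AUC_iv/D_iv) = (65.6375/400)/(43/100) = 0.16409375/0.43 = 0.3816

F = 0.382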